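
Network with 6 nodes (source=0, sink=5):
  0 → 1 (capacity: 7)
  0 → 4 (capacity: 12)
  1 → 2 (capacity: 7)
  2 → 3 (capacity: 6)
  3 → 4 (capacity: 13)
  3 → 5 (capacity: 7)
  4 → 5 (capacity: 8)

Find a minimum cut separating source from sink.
Min cut value = 14, edges: (2,3), (4,5)

Min cut value: 14
Partition: S = [0, 1, 2, 4], T = [3, 5]
Cut edges: (2,3), (4,5)

By max-flow min-cut theorem, max flow = min cut = 14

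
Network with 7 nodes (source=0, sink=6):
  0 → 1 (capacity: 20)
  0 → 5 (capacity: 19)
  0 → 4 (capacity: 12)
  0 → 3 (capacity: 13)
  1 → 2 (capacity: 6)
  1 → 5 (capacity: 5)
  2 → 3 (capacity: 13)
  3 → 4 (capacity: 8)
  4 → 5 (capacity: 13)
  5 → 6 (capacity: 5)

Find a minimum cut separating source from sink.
Min cut value = 5, edges: (5,6)

Min cut value: 5
Partition: S = [0, 1, 2, 3, 4, 5], T = [6]
Cut edges: (5,6)

By max-flow min-cut theorem, max flow = min cut = 5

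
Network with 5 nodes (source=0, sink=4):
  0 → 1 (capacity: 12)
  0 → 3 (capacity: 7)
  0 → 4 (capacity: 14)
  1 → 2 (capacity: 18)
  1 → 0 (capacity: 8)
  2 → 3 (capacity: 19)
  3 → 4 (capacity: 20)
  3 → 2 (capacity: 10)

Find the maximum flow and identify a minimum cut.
Max flow = 33, Min cut edges: (0,1), (0,3), (0,4)

Maximum flow: 33
Minimum cut: (0,1), (0,3), (0,4)
Partition: S = [0], T = [1, 2, 3, 4]

Max-flow min-cut theorem verified: both equal 33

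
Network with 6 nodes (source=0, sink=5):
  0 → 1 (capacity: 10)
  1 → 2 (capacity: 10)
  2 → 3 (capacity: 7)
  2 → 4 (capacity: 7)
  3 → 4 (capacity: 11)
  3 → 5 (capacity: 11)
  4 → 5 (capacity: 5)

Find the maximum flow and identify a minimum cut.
Max flow = 10, Min cut edges: (1,2)

Maximum flow: 10
Minimum cut: (1,2)
Partition: S = [0, 1], T = [2, 3, 4, 5]

Max-flow min-cut theorem verified: both equal 10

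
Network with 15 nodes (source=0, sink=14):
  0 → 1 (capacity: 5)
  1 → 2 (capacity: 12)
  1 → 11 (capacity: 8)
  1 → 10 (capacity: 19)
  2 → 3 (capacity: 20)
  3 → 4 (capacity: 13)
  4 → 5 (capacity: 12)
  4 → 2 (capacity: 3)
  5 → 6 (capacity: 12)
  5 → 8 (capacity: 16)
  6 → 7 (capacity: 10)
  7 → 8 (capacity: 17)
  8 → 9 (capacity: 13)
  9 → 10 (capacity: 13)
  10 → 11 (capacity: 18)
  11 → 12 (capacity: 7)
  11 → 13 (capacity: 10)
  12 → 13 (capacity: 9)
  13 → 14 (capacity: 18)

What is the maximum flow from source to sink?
Maximum flow = 5

Max flow: 5

Flow assignment:
  0 → 1: 5/5
  1 → 11: 5/8
  11 → 13: 5/10
  13 → 14: 5/18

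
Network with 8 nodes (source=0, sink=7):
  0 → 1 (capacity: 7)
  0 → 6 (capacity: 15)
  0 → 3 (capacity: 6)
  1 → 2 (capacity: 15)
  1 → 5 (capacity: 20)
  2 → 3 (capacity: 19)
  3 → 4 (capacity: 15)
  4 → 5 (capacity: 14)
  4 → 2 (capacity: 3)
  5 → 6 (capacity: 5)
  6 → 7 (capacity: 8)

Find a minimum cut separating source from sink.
Min cut value = 8, edges: (6,7)

Min cut value: 8
Partition: S = [0, 1, 2, 3, 4, 5, 6], T = [7]
Cut edges: (6,7)

By max-flow min-cut theorem, max flow = min cut = 8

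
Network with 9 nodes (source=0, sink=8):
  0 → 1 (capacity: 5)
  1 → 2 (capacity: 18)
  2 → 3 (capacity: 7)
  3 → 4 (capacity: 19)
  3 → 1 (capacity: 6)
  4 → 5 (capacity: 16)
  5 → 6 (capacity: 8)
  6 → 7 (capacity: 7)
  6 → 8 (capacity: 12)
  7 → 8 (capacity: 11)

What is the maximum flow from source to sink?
Maximum flow = 5

Max flow: 5

Flow assignment:
  0 → 1: 5/5
  1 → 2: 5/18
  2 → 3: 5/7
  3 → 4: 5/19
  4 → 5: 5/16
  5 → 6: 5/8
  6 → 8: 5/12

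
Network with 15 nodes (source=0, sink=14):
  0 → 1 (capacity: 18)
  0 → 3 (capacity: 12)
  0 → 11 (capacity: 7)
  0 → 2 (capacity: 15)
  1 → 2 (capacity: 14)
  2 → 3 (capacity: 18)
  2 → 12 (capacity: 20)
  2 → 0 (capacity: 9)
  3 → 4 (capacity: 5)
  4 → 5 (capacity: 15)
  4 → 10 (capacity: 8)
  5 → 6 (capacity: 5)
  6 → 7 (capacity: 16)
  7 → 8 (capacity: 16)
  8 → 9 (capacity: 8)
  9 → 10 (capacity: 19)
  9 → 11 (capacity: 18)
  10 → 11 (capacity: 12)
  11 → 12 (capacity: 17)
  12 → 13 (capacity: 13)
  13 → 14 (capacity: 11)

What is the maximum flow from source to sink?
Maximum flow = 11

Max flow: 11

Flow assignment:
  0 → 1: 14/18
  1 → 2: 14/14
  2 → 12: 11/20
  2 → 0: 3/9
  12 → 13: 11/13
  13 → 14: 11/11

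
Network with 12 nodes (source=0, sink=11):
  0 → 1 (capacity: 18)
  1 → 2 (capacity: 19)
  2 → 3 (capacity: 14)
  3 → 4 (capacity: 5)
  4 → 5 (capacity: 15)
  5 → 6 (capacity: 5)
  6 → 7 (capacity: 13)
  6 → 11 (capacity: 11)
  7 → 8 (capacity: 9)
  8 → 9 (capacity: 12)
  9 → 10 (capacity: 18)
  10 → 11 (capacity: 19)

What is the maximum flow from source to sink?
Maximum flow = 5

Max flow: 5

Flow assignment:
  0 → 1: 5/18
  1 → 2: 5/19
  2 → 3: 5/14
  3 → 4: 5/5
  4 → 5: 5/15
  5 → 6: 5/5
  6 → 11: 5/11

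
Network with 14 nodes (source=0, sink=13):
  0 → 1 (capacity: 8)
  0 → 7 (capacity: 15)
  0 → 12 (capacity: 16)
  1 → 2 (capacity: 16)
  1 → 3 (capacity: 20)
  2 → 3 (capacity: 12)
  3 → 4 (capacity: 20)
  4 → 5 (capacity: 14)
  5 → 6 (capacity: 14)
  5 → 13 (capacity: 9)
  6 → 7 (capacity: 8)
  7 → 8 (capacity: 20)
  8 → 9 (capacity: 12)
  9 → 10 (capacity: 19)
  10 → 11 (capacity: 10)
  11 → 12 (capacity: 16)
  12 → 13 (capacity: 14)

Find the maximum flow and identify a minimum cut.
Max flow = 22, Min cut edges: (0,1), (12,13)

Maximum flow: 22
Minimum cut: (0,1), (12,13)
Partition: S = [0, 6, 7, 8, 9, 10, 11, 12], T = [1, 2, 3, 4, 5, 13]

Max-flow min-cut theorem verified: both equal 22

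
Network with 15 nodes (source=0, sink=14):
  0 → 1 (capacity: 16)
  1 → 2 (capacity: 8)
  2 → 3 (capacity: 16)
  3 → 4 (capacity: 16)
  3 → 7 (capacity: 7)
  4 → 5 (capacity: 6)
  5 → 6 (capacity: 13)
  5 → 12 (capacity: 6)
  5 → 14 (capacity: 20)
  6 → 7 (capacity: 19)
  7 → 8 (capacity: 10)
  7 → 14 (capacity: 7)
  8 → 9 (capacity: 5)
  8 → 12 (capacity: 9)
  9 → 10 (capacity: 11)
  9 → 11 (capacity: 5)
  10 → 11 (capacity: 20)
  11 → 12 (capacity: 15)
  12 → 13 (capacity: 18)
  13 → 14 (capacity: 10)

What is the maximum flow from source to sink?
Maximum flow = 8

Max flow: 8

Flow assignment:
  0 → 1: 8/16
  1 → 2: 8/8
  2 → 3: 8/16
  3 → 4: 1/16
  3 → 7: 7/7
  4 → 5: 1/6
  5 → 14: 1/20
  7 → 14: 7/7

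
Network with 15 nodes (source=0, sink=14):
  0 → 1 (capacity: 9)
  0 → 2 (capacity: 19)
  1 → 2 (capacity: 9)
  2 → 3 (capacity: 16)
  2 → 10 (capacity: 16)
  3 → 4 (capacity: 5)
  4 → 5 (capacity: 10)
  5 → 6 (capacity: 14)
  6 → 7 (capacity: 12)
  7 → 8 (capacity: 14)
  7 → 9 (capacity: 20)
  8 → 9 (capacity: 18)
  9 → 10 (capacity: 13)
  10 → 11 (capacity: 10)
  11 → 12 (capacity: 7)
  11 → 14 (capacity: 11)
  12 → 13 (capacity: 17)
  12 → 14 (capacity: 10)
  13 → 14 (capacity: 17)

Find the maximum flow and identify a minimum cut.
Max flow = 10, Min cut edges: (10,11)

Maximum flow: 10
Minimum cut: (10,11)
Partition: S = [0, 1, 2, 3, 4, 5, 6, 7, 8, 9, 10], T = [11, 12, 13, 14]

Max-flow min-cut theorem verified: both equal 10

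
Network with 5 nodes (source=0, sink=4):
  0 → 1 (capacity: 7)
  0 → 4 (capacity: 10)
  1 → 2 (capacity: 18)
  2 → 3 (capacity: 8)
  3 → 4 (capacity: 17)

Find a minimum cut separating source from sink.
Min cut value = 17, edges: (0,1), (0,4)

Min cut value: 17
Partition: S = [0], T = [1, 2, 3, 4]
Cut edges: (0,1), (0,4)

By max-flow min-cut theorem, max flow = min cut = 17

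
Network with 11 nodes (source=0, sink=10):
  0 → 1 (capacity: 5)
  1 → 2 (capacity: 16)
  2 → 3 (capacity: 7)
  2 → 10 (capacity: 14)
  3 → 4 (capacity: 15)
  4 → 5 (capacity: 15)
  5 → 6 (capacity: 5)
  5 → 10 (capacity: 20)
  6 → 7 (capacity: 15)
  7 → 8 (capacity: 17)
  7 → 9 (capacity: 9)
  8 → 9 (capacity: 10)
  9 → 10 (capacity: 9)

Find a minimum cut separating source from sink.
Min cut value = 5, edges: (0,1)

Min cut value: 5
Partition: S = [0], T = [1, 2, 3, 4, 5, 6, 7, 8, 9, 10]
Cut edges: (0,1)

By max-flow min-cut theorem, max flow = min cut = 5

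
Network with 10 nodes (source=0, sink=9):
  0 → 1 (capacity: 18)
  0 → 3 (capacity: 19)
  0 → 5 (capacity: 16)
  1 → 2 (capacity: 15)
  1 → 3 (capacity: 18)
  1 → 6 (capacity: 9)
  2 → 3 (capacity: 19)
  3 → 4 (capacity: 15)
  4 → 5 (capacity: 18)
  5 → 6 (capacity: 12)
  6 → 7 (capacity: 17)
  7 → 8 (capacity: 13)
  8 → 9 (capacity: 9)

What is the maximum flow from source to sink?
Maximum flow = 9

Max flow: 9

Flow assignment:
  0 → 3: 9/19
  3 → 4: 9/15
  4 → 5: 9/18
  5 → 6: 9/12
  6 → 7: 9/17
  7 → 8: 9/13
  8 → 9: 9/9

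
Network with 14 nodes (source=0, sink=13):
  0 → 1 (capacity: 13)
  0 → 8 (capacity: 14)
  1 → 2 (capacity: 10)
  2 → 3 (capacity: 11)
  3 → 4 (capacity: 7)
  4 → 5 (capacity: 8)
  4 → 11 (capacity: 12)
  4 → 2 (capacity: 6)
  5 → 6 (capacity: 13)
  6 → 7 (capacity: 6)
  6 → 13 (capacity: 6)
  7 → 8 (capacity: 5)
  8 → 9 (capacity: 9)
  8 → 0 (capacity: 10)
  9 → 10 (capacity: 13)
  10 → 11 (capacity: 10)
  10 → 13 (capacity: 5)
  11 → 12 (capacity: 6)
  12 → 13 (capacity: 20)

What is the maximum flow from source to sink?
Maximum flow = 16

Max flow: 16

Flow assignment:
  0 → 1: 7/13
  0 → 8: 9/14
  1 → 2: 7/10
  2 → 3: 7/11
  3 → 4: 7/7
  4 → 5: 6/8
  4 → 11: 1/12
  5 → 6: 6/13
  6 → 13: 6/6
  8 → 9: 9/9
  9 → 10: 9/13
  10 → 11: 4/10
  10 → 13: 5/5
  11 → 12: 5/6
  12 → 13: 5/20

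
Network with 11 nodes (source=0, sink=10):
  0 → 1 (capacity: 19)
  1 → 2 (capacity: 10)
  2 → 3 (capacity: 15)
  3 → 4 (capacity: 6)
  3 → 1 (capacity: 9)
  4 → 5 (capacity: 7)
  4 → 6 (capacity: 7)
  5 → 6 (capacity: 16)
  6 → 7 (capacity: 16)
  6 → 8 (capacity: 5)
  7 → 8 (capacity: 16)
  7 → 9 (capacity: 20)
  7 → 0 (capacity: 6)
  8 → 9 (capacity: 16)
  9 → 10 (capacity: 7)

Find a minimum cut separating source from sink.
Min cut value = 6, edges: (3,4)

Min cut value: 6
Partition: S = [0, 1, 2, 3], T = [4, 5, 6, 7, 8, 9, 10]
Cut edges: (3,4)

By max-flow min-cut theorem, max flow = min cut = 6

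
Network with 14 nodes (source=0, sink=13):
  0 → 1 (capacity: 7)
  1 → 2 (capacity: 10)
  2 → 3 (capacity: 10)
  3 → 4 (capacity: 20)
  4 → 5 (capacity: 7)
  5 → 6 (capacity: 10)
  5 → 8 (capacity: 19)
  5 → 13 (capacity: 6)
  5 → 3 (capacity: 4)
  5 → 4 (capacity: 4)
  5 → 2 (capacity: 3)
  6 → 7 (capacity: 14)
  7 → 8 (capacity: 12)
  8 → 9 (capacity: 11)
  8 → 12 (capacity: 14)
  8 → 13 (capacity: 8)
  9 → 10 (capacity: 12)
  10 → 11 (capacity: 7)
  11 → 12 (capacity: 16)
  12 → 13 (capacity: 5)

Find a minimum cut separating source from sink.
Min cut value = 7, edges: (4,5)

Min cut value: 7
Partition: S = [0, 1, 2, 3, 4], T = [5, 6, 7, 8, 9, 10, 11, 12, 13]
Cut edges: (4,5)

By max-flow min-cut theorem, max flow = min cut = 7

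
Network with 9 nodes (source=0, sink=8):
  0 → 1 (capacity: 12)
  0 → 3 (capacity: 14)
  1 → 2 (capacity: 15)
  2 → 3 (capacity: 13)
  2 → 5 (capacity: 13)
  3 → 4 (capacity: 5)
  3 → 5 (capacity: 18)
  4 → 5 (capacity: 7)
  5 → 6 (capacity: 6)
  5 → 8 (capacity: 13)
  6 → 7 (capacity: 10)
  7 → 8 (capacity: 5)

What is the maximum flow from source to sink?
Maximum flow = 18

Max flow: 18

Flow assignment:
  0 → 1: 10/12
  0 → 3: 8/14
  1 → 2: 10/15
  2 → 3: 9/13
  2 → 5: 1/13
  3 → 5: 17/18
  5 → 6: 5/6
  5 → 8: 13/13
  6 → 7: 5/10
  7 → 8: 5/5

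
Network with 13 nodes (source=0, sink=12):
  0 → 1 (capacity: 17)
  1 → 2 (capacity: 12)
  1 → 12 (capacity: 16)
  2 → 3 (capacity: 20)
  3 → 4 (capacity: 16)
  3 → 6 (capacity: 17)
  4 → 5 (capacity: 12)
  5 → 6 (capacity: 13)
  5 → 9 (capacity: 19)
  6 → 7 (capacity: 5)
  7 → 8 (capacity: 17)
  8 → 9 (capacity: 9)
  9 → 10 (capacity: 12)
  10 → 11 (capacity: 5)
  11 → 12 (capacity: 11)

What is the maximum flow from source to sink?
Maximum flow = 17

Max flow: 17

Flow assignment:
  0 → 1: 17/17
  1 → 2: 1/12
  1 → 12: 16/16
  2 → 3: 1/20
  3 → 4: 1/16
  4 → 5: 1/12
  5 → 9: 1/19
  9 → 10: 1/12
  10 → 11: 1/5
  11 → 12: 1/11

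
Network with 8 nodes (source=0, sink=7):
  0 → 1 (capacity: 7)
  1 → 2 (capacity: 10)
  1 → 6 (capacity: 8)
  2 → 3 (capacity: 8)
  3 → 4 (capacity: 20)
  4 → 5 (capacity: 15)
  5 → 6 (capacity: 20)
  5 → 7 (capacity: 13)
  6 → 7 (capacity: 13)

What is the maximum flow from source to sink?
Maximum flow = 7

Max flow: 7

Flow assignment:
  0 → 1: 7/7
  1 → 6: 7/8
  6 → 7: 7/13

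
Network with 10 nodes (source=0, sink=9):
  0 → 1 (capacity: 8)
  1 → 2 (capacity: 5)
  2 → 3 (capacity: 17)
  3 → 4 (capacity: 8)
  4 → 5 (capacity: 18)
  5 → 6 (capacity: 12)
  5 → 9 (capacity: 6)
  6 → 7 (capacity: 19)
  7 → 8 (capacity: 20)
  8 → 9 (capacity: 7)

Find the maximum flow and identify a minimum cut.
Max flow = 5, Min cut edges: (1,2)

Maximum flow: 5
Minimum cut: (1,2)
Partition: S = [0, 1], T = [2, 3, 4, 5, 6, 7, 8, 9]

Max-flow min-cut theorem verified: both equal 5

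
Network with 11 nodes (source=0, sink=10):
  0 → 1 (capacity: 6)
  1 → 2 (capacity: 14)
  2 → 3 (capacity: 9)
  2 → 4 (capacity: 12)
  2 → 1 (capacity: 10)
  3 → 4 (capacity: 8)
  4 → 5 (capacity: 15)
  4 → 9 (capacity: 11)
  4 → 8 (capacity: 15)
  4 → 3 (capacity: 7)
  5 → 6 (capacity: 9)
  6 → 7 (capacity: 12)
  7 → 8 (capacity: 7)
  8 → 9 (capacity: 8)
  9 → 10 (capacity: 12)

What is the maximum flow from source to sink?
Maximum flow = 6

Max flow: 6

Flow assignment:
  0 → 1: 6/6
  1 → 2: 6/14
  2 → 4: 6/12
  4 → 9: 6/11
  9 → 10: 6/12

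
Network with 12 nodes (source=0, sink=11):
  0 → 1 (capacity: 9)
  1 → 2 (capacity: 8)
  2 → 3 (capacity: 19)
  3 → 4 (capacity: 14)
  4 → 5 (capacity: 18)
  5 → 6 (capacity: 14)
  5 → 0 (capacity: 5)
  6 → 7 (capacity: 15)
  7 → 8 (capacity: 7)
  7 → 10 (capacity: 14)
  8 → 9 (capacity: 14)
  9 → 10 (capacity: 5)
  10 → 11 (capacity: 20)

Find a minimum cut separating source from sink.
Min cut value = 8, edges: (1,2)

Min cut value: 8
Partition: S = [0, 1], T = [2, 3, 4, 5, 6, 7, 8, 9, 10, 11]
Cut edges: (1,2)

By max-flow min-cut theorem, max flow = min cut = 8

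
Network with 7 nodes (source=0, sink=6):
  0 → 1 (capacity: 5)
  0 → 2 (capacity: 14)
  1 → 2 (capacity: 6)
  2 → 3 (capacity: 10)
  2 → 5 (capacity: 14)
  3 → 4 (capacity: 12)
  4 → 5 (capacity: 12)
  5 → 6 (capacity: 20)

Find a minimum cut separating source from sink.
Min cut value = 19, edges: (0,1), (0,2)

Min cut value: 19
Partition: S = [0], T = [1, 2, 3, 4, 5, 6]
Cut edges: (0,1), (0,2)

By max-flow min-cut theorem, max flow = min cut = 19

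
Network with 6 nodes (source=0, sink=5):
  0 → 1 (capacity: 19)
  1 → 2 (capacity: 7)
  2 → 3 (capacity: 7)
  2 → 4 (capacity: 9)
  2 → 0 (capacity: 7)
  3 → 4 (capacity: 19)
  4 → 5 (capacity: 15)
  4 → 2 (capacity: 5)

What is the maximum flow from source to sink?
Maximum flow = 7

Max flow: 7

Flow assignment:
  0 → 1: 7/19
  1 → 2: 7/7
  2 → 4: 7/9
  4 → 5: 7/15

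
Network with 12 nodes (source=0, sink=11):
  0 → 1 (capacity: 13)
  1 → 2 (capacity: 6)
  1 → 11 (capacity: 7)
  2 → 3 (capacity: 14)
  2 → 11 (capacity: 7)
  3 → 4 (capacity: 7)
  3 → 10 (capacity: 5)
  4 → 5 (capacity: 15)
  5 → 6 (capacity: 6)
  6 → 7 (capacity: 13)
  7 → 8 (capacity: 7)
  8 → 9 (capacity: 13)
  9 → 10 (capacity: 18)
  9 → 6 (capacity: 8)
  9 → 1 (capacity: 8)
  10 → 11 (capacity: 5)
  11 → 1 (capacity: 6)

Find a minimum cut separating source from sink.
Min cut value = 13, edges: (1,2), (1,11)

Min cut value: 13
Partition: S = [0, 1], T = [2, 3, 4, 5, 6, 7, 8, 9, 10, 11]
Cut edges: (1,2), (1,11)

By max-flow min-cut theorem, max flow = min cut = 13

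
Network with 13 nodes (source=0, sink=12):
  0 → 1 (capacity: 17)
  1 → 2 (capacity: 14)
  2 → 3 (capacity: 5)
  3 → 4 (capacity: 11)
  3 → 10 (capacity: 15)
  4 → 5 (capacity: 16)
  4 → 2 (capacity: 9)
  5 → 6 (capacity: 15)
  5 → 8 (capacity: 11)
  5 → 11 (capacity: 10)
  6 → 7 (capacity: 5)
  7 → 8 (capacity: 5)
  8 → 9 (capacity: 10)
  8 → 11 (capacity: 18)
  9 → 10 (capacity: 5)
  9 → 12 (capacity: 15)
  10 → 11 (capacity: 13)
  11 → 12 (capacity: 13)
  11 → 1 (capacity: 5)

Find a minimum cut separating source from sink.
Min cut value = 5, edges: (2,3)

Min cut value: 5
Partition: S = [0, 1, 2], T = [3, 4, 5, 6, 7, 8, 9, 10, 11, 12]
Cut edges: (2,3)

By max-flow min-cut theorem, max flow = min cut = 5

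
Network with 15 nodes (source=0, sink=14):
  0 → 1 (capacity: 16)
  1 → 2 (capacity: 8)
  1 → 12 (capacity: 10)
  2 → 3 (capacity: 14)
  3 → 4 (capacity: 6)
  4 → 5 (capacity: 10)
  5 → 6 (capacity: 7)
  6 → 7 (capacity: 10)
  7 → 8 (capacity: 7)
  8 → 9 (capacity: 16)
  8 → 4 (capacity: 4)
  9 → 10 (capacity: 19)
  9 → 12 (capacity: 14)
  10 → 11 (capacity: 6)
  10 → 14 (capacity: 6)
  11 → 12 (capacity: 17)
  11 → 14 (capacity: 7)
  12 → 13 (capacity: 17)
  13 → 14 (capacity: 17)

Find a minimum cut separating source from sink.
Min cut value = 16, edges: (1,12), (3,4)

Min cut value: 16
Partition: S = [0, 1, 2, 3], T = [4, 5, 6, 7, 8, 9, 10, 11, 12, 13, 14]
Cut edges: (1,12), (3,4)

By max-flow min-cut theorem, max flow = min cut = 16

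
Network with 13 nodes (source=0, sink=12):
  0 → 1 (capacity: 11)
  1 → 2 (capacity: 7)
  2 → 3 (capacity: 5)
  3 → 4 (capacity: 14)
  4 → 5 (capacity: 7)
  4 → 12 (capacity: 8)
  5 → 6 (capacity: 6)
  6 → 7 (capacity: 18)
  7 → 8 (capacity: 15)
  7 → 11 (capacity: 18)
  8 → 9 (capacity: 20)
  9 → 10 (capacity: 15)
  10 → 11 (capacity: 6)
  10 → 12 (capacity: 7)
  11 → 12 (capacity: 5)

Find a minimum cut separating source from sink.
Min cut value = 5, edges: (2,3)

Min cut value: 5
Partition: S = [0, 1, 2], T = [3, 4, 5, 6, 7, 8, 9, 10, 11, 12]
Cut edges: (2,3)

By max-flow min-cut theorem, max flow = min cut = 5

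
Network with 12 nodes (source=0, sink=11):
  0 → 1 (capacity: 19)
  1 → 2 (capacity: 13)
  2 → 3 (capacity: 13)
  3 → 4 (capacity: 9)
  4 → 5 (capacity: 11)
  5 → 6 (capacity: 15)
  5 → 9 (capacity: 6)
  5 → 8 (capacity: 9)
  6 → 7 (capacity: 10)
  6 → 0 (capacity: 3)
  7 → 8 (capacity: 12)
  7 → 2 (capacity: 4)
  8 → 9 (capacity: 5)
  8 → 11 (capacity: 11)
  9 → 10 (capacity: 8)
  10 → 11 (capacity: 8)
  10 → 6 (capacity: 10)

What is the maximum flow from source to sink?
Maximum flow = 9

Max flow: 9

Flow assignment:
  0 → 1: 9/19
  1 → 2: 9/13
  2 → 3: 9/13
  3 → 4: 9/9
  4 → 5: 9/11
  5 → 8: 9/9
  8 → 11: 9/11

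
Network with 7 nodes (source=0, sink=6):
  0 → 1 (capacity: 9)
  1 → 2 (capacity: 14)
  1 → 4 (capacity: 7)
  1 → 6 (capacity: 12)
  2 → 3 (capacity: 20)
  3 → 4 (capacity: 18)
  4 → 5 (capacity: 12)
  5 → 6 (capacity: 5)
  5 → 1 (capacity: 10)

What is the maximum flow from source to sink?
Maximum flow = 9

Max flow: 9

Flow assignment:
  0 → 1: 9/9
  1 → 6: 9/12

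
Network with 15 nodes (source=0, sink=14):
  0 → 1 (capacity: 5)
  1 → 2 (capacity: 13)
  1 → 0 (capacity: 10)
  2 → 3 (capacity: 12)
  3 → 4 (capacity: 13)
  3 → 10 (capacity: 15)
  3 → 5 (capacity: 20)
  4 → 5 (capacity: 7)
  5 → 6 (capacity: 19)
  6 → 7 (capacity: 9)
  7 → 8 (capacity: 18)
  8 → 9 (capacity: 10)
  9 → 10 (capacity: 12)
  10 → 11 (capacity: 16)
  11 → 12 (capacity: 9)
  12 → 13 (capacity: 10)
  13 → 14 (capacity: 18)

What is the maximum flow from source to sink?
Maximum flow = 5

Max flow: 5

Flow assignment:
  0 → 1: 5/5
  1 → 2: 5/13
  2 → 3: 5/12
  3 → 10: 5/15
  10 → 11: 5/16
  11 → 12: 5/9
  12 → 13: 5/10
  13 → 14: 5/18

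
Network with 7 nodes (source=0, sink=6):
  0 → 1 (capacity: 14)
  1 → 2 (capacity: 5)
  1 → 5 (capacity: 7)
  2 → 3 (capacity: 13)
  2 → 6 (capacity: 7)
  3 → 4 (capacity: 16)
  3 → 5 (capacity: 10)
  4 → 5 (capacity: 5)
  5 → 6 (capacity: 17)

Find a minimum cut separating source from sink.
Min cut value = 12, edges: (1,2), (1,5)

Min cut value: 12
Partition: S = [0, 1], T = [2, 3, 4, 5, 6]
Cut edges: (1,2), (1,5)

By max-flow min-cut theorem, max flow = min cut = 12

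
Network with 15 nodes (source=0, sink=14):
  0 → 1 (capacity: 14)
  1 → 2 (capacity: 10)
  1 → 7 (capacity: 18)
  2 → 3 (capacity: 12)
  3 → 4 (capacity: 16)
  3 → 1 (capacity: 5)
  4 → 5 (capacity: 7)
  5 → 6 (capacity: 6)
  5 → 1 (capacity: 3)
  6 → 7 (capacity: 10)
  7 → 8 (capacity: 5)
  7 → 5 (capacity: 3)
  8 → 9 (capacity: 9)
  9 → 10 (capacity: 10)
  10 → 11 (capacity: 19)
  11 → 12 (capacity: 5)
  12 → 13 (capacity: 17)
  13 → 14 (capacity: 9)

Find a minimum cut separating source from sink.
Min cut value = 5, edges: (11,12)

Min cut value: 5
Partition: S = [0, 1, 2, 3, 4, 5, 6, 7, 8, 9, 10, 11], T = [12, 13, 14]
Cut edges: (11,12)

By max-flow min-cut theorem, max flow = min cut = 5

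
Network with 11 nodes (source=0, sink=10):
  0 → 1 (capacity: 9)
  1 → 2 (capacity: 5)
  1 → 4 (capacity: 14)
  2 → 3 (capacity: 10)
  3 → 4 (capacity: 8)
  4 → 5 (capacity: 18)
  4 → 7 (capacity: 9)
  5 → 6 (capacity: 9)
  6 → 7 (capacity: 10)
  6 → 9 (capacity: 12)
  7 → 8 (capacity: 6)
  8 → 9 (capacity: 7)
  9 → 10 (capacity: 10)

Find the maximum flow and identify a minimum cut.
Max flow = 9, Min cut edges: (0,1)

Maximum flow: 9
Minimum cut: (0,1)
Partition: S = [0], T = [1, 2, 3, 4, 5, 6, 7, 8, 9, 10]

Max-flow min-cut theorem verified: both equal 9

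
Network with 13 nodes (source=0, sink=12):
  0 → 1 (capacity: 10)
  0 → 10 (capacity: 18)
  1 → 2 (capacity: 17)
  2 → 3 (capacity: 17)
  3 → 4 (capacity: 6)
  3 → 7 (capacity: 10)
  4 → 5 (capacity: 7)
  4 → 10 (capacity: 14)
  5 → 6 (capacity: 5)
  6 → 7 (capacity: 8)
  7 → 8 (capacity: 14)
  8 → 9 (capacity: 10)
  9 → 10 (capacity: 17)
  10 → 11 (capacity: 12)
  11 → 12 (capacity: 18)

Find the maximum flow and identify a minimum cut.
Max flow = 12, Min cut edges: (10,11)

Maximum flow: 12
Minimum cut: (10,11)
Partition: S = [0, 1, 2, 3, 4, 5, 6, 7, 8, 9, 10], T = [11, 12]

Max-flow min-cut theorem verified: both equal 12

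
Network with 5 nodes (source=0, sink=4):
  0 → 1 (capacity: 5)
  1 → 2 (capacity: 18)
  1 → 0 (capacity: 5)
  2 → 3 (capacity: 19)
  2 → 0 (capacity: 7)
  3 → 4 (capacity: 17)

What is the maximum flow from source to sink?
Maximum flow = 5

Max flow: 5

Flow assignment:
  0 → 1: 5/5
  1 → 2: 5/18
  2 → 3: 5/19
  3 → 4: 5/17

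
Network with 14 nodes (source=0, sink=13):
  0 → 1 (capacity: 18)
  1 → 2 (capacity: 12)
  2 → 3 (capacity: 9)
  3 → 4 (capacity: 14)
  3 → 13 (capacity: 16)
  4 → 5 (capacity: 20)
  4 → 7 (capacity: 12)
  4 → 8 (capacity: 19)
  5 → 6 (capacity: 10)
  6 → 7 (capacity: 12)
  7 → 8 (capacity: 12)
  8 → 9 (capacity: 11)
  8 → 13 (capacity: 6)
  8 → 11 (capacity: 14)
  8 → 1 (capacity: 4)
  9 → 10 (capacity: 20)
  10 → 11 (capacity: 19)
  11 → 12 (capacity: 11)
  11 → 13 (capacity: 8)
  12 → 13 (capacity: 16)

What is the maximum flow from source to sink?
Maximum flow = 9

Max flow: 9

Flow assignment:
  0 → 1: 9/18
  1 → 2: 9/12
  2 → 3: 9/9
  3 → 13: 9/16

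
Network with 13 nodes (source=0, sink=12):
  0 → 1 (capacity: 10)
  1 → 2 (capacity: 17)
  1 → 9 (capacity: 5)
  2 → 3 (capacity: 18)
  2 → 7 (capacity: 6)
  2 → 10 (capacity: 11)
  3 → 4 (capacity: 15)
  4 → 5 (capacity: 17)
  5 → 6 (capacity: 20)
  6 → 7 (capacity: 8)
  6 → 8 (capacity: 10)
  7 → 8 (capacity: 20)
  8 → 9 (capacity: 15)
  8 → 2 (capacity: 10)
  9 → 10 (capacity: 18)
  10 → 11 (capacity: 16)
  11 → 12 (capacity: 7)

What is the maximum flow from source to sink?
Maximum flow = 7

Max flow: 7

Flow assignment:
  0 → 1: 7/10
  1 → 2: 7/17
  2 → 10: 7/11
  10 → 11: 7/16
  11 → 12: 7/7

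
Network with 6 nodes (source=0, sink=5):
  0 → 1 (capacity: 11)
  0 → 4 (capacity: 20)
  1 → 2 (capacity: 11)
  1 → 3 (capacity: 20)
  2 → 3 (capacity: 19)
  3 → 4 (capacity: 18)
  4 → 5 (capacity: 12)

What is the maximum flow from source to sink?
Maximum flow = 12

Max flow: 12

Flow assignment:
  0 → 1: 11/11
  0 → 4: 1/20
  1 → 3: 11/20
  3 → 4: 11/18
  4 → 5: 12/12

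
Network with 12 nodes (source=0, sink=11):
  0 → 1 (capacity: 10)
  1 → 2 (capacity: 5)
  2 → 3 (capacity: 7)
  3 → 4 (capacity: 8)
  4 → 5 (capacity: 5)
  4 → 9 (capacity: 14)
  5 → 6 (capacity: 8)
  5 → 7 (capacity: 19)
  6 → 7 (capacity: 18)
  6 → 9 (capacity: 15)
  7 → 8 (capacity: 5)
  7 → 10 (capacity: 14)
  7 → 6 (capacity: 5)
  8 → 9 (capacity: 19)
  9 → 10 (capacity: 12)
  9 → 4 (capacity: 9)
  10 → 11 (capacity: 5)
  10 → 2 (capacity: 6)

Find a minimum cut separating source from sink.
Min cut value = 5, edges: (10,11)

Min cut value: 5
Partition: S = [0, 1, 2, 3, 4, 5, 6, 7, 8, 9, 10], T = [11]
Cut edges: (10,11)

By max-flow min-cut theorem, max flow = min cut = 5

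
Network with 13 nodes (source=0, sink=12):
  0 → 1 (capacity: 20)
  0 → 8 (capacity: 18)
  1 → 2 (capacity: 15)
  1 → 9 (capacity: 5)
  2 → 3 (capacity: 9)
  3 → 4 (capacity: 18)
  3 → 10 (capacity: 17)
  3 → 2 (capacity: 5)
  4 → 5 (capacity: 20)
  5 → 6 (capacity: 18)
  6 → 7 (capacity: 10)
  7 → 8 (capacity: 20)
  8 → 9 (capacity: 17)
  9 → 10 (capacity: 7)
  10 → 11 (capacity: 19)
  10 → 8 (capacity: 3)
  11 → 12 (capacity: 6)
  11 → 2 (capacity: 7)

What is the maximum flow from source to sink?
Maximum flow = 6

Max flow: 6

Flow assignment:
  0 → 1: 6/20
  1 → 2: 6/15
  2 → 3: 6/9
  3 → 10: 6/17
  10 → 11: 6/19
  11 → 12: 6/6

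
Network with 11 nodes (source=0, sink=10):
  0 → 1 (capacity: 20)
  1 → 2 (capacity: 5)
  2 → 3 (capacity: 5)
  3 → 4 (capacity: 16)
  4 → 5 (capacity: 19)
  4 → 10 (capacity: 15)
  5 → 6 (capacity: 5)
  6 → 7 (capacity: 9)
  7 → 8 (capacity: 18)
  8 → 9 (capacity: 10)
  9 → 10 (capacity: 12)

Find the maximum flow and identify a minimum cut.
Max flow = 5, Min cut edges: (2,3)

Maximum flow: 5
Minimum cut: (2,3)
Partition: S = [0, 1, 2], T = [3, 4, 5, 6, 7, 8, 9, 10]

Max-flow min-cut theorem verified: both equal 5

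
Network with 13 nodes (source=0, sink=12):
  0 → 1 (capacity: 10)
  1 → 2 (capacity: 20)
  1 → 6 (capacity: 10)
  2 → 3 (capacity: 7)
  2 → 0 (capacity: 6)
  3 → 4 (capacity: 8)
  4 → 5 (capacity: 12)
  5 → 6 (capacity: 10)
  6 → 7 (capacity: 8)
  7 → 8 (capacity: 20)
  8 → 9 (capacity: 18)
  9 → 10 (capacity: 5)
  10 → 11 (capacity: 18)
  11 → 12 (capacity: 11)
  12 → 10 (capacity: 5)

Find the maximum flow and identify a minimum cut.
Max flow = 5, Min cut edges: (9,10)

Maximum flow: 5
Minimum cut: (9,10)
Partition: S = [0, 1, 2, 3, 4, 5, 6, 7, 8, 9], T = [10, 11, 12]

Max-flow min-cut theorem verified: both equal 5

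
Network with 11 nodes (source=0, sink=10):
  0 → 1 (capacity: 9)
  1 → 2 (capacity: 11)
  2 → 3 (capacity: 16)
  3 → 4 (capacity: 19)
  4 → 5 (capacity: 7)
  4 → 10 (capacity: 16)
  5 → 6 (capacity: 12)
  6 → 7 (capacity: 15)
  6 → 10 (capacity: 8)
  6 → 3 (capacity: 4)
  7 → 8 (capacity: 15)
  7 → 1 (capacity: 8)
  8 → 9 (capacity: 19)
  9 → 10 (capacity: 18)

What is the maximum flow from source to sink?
Maximum flow = 9

Max flow: 9

Flow assignment:
  0 → 1: 9/9
  1 → 2: 9/11
  2 → 3: 9/16
  3 → 4: 9/19
  4 → 10: 9/16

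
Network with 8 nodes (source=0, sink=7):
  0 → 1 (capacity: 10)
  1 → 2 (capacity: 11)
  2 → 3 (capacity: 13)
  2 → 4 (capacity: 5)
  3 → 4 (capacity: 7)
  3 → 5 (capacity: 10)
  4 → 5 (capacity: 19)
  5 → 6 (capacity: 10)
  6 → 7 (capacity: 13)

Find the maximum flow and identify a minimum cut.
Max flow = 10, Min cut edges: (5,6)

Maximum flow: 10
Minimum cut: (5,6)
Partition: S = [0, 1, 2, 3, 4, 5], T = [6, 7]

Max-flow min-cut theorem verified: both equal 10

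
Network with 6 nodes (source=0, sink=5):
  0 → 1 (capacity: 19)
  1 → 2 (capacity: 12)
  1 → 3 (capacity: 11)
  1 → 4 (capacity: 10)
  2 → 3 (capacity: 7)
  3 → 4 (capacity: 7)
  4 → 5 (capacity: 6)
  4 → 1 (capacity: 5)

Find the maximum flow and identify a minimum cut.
Max flow = 6, Min cut edges: (4,5)

Maximum flow: 6
Minimum cut: (4,5)
Partition: S = [0, 1, 2, 3, 4], T = [5]

Max-flow min-cut theorem verified: both equal 6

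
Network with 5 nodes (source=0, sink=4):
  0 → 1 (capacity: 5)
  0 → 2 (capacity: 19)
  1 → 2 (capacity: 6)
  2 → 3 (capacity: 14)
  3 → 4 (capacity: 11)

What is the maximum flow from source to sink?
Maximum flow = 11

Max flow: 11

Flow assignment:
  0 → 1: 5/5
  0 → 2: 6/19
  1 → 2: 5/6
  2 → 3: 11/14
  3 → 4: 11/11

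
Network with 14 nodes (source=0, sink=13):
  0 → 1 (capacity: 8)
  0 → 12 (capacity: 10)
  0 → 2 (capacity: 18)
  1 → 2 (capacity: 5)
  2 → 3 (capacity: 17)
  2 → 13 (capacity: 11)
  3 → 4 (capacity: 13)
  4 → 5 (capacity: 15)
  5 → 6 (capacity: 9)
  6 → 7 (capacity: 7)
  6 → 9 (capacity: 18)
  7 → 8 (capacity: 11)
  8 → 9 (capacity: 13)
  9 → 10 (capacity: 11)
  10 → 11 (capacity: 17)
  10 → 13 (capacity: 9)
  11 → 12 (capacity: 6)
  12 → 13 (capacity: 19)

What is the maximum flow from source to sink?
Maximum flow = 30

Max flow: 30

Flow assignment:
  0 → 1: 5/8
  0 → 12: 10/10
  0 → 2: 15/18
  1 → 2: 5/5
  2 → 3: 9/17
  2 → 13: 11/11
  3 → 4: 9/13
  4 → 5: 9/15
  5 → 6: 9/9
  6 → 9: 9/18
  9 → 10: 9/11
  10 → 13: 9/9
  12 → 13: 10/19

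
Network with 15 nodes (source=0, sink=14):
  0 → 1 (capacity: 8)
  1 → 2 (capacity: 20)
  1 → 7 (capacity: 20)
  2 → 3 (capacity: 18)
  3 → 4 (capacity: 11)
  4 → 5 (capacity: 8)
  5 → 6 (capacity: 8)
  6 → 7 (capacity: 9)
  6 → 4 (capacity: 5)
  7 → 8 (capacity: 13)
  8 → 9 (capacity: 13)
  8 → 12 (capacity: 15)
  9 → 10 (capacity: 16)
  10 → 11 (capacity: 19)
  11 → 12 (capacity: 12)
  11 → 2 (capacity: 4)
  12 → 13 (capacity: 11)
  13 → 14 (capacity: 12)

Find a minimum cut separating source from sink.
Min cut value = 8, edges: (0,1)

Min cut value: 8
Partition: S = [0], T = [1, 2, 3, 4, 5, 6, 7, 8, 9, 10, 11, 12, 13, 14]
Cut edges: (0,1)

By max-flow min-cut theorem, max flow = min cut = 8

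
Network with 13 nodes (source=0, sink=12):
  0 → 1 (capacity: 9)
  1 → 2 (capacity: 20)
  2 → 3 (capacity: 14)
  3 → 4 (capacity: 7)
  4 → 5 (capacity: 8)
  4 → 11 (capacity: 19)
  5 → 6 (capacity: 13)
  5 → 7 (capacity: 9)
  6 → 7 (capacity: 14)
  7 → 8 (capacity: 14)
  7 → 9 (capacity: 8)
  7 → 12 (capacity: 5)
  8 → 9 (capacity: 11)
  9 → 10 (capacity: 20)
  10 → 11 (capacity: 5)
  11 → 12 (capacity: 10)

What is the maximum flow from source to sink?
Maximum flow = 7

Max flow: 7

Flow assignment:
  0 → 1: 7/9
  1 → 2: 7/20
  2 → 3: 7/14
  3 → 4: 7/7
  4 → 11: 7/19
  11 → 12: 7/10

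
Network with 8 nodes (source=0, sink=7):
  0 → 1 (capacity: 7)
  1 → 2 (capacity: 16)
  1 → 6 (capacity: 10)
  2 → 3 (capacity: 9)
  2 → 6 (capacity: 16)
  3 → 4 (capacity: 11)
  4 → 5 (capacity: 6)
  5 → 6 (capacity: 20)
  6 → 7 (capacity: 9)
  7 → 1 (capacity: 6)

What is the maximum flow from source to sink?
Maximum flow = 7

Max flow: 7

Flow assignment:
  0 → 1: 7/7
  1 → 6: 7/10
  6 → 7: 7/9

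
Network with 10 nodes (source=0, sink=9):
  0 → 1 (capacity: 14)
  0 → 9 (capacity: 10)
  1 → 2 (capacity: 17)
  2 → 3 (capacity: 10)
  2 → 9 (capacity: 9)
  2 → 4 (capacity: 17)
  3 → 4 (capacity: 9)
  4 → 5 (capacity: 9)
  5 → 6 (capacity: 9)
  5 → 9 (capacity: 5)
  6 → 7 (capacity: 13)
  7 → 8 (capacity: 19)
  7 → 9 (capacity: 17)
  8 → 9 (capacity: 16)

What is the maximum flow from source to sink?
Maximum flow = 24

Max flow: 24

Flow assignment:
  0 → 1: 14/14
  0 → 9: 10/10
  1 → 2: 14/17
  2 → 9: 9/9
  2 → 4: 5/17
  4 → 5: 5/9
  5 → 9: 5/5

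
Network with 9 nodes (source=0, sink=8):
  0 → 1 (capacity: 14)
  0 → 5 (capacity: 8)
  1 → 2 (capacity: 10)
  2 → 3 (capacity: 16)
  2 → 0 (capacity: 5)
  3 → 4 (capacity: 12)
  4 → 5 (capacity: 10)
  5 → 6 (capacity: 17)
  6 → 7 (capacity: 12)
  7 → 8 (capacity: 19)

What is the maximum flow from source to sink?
Maximum flow = 12

Max flow: 12

Flow assignment:
  0 → 1: 10/14
  0 → 5: 2/8
  1 → 2: 10/10
  2 → 3: 10/16
  3 → 4: 10/12
  4 → 5: 10/10
  5 → 6: 12/17
  6 → 7: 12/12
  7 → 8: 12/19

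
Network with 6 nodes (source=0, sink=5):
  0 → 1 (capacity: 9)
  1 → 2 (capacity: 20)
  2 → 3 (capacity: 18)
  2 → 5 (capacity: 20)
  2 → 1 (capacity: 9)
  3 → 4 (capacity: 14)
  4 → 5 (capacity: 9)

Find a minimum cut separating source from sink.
Min cut value = 9, edges: (0,1)

Min cut value: 9
Partition: S = [0], T = [1, 2, 3, 4, 5]
Cut edges: (0,1)

By max-flow min-cut theorem, max flow = min cut = 9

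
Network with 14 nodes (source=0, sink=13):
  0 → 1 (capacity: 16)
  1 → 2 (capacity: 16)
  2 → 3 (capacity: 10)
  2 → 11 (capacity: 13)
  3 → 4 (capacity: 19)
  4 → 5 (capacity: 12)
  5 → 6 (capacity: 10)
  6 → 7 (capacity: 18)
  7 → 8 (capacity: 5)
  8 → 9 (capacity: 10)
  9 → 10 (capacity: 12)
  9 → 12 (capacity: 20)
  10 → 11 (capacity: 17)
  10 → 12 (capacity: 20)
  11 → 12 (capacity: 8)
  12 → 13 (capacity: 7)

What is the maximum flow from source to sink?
Maximum flow = 7

Max flow: 7

Flow assignment:
  0 → 1: 7/16
  1 → 2: 7/16
  2 → 3: 5/10
  2 → 11: 2/13
  3 → 4: 5/19
  4 → 5: 5/12
  5 → 6: 5/10
  6 → 7: 5/18
  7 → 8: 5/5
  8 → 9: 5/10
  9 → 12: 5/20
  11 → 12: 2/8
  12 → 13: 7/7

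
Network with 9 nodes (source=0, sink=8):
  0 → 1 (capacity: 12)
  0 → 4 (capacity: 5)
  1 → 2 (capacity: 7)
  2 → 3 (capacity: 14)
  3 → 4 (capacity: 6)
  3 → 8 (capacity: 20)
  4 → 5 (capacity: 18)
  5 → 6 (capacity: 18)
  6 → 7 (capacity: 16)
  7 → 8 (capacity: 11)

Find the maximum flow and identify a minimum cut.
Max flow = 12, Min cut edges: (0,4), (1,2)

Maximum flow: 12
Minimum cut: (0,4), (1,2)
Partition: S = [0, 1], T = [2, 3, 4, 5, 6, 7, 8]

Max-flow min-cut theorem verified: both equal 12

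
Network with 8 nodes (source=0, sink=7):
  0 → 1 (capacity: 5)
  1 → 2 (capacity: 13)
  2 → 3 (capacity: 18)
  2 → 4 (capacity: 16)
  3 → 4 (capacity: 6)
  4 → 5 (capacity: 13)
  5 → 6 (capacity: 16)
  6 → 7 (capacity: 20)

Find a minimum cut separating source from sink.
Min cut value = 5, edges: (0,1)

Min cut value: 5
Partition: S = [0], T = [1, 2, 3, 4, 5, 6, 7]
Cut edges: (0,1)

By max-flow min-cut theorem, max flow = min cut = 5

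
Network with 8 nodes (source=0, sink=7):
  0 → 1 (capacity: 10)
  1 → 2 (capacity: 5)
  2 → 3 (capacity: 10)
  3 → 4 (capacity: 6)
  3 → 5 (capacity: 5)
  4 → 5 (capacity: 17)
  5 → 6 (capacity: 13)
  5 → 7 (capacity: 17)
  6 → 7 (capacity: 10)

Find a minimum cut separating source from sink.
Min cut value = 5, edges: (1,2)

Min cut value: 5
Partition: S = [0, 1], T = [2, 3, 4, 5, 6, 7]
Cut edges: (1,2)

By max-flow min-cut theorem, max flow = min cut = 5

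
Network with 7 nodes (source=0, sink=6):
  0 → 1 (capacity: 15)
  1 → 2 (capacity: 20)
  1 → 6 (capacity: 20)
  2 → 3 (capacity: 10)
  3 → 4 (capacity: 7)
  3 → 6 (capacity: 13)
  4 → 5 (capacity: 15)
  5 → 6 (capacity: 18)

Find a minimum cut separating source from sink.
Min cut value = 15, edges: (0,1)

Min cut value: 15
Partition: S = [0], T = [1, 2, 3, 4, 5, 6]
Cut edges: (0,1)

By max-flow min-cut theorem, max flow = min cut = 15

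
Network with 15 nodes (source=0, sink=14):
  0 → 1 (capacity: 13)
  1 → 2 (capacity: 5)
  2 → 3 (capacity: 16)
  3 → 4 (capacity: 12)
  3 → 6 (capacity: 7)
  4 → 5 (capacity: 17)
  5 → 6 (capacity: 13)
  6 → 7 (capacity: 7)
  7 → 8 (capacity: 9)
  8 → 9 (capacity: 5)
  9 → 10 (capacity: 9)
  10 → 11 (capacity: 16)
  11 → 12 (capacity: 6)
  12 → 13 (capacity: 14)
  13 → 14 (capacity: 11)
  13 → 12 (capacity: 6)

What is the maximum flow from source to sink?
Maximum flow = 5

Max flow: 5

Flow assignment:
  0 → 1: 5/13
  1 → 2: 5/5
  2 → 3: 5/16
  3 → 6: 5/7
  6 → 7: 5/7
  7 → 8: 5/9
  8 → 9: 5/5
  9 → 10: 5/9
  10 → 11: 5/16
  11 → 12: 5/6
  12 → 13: 5/14
  13 → 14: 5/11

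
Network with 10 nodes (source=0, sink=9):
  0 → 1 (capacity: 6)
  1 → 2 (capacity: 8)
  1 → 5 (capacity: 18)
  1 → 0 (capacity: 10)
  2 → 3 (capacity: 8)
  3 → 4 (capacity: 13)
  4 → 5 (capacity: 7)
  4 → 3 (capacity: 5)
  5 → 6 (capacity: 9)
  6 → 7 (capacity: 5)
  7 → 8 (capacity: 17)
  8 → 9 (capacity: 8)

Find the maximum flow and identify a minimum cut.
Max flow = 5, Min cut edges: (6,7)

Maximum flow: 5
Minimum cut: (6,7)
Partition: S = [0, 1, 2, 3, 4, 5, 6], T = [7, 8, 9]

Max-flow min-cut theorem verified: both equal 5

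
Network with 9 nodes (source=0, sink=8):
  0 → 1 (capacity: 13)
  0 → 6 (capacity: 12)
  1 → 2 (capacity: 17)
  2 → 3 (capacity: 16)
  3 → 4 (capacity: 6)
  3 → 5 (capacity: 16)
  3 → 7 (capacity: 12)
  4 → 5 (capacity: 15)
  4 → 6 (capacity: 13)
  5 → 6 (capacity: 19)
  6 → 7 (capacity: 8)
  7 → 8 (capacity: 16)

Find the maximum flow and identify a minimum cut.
Max flow = 16, Min cut edges: (7,8)

Maximum flow: 16
Minimum cut: (7,8)
Partition: S = [0, 1, 2, 3, 4, 5, 6, 7], T = [8]

Max-flow min-cut theorem verified: both equal 16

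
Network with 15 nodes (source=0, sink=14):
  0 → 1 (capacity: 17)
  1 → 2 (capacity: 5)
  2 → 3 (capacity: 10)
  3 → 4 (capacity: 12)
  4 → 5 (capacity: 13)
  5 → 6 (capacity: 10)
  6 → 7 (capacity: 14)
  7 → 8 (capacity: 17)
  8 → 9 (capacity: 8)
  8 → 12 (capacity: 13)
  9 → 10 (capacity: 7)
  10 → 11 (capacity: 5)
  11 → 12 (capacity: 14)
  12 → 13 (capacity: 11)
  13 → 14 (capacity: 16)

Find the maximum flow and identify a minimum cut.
Max flow = 5, Min cut edges: (1,2)

Maximum flow: 5
Minimum cut: (1,2)
Partition: S = [0, 1], T = [2, 3, 4, 5, 6, 7, 8, 9, 10, 11, 12, 13, 14]

Max-flow min-cut theorem verified: both equal 5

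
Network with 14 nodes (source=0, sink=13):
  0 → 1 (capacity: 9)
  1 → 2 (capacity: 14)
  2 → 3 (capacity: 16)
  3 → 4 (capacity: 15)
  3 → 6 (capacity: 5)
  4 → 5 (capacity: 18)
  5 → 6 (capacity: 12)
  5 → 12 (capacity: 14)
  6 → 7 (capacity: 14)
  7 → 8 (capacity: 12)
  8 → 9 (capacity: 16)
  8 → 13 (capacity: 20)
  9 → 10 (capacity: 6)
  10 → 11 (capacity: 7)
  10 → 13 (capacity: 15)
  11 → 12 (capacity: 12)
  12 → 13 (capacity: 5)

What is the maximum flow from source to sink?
Maximum flow = 9

Max flow: 9

Flow assignment:
  0 → 1: 9/9
  1 → 2: 9/14
  2 → 3: 9/16
  3 → 4: 5/15
  3 → 6: 4/5
  4 → 5: 5/18
  5 → 12: 5/14
  6 → 7: 4/14
  7 → 8: 4/12
  8 → 13: 4/20
  12 → 13: 5/5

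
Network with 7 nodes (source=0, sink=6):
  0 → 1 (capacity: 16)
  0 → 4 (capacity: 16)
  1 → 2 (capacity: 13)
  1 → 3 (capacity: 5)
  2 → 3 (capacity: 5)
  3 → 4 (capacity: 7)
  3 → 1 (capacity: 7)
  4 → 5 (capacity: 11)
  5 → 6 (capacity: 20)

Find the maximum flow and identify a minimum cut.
Max flow = 11, Min cut edges: (4,5)

Maximum flow: 11
Minimum cut: (4,5)
Partition: S = [0, 1, 2, 3, 4], T = [5, 6]

Max-flow min-cut theorem verified: both equal 11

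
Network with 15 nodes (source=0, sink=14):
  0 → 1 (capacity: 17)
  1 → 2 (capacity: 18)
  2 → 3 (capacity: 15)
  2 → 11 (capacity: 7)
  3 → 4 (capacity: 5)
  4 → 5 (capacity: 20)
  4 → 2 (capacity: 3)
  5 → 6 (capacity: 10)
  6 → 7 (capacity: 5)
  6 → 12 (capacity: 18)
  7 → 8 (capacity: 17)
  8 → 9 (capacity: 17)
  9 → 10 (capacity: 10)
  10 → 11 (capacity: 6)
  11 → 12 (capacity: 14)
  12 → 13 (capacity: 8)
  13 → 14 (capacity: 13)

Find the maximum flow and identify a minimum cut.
Max flow = 8, Min cut edges: (12,13)

Maximum flow: 8
Minimum cut: (12,13)
Partition: S = [0, 1, 2, 3, 4, 5, 6, 7, 8, 9, 10, 11, 12], T = [13, 14]

Max-flow min-cut theorem verified: both equal 8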